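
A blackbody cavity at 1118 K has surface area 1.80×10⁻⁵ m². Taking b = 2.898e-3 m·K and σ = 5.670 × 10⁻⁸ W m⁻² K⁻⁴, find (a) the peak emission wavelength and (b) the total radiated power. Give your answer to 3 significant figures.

λ_max ≈ 2.59×10³ nm; P ≈ 1.59 W

(a) λ_max = b/T = 2.898×10⁻³/1118 = 2.592×10⁻⁶ m = 2.59×10³ nm.
Area A = 1.80×10⁻⁵ m².
(b) P = σAT⁴ = 5.670×10⁻⁸×1.80×10⁻⁵×(1118)⁴ = 1.59 W.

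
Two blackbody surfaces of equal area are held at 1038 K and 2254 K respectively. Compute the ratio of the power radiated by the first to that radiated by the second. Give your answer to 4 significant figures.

With equal areas, P₁/P₂ = (T₁/T₂)⁴ = (1038/2254)⁴ = 0.04498.

P₁/P₂ ≈ 0.04498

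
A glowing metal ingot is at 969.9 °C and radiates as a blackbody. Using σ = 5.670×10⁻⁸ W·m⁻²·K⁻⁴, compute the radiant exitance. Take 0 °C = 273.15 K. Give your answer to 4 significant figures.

T = 969.9 °C + 273.15 = 1243.05 K.
Stefan–Boltzmann: I = σT⁴ = 5.670×10⁻⁸ × (1243.05)⁴ = 1.354×10⁵ W/m².

I ≈ 1.354×10⁵ W/m²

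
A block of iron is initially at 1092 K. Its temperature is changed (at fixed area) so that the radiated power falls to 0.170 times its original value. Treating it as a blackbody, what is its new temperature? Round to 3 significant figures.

P ∝ T⁴, so T₂/T₁ = (P₂/P₁)^(1/4) = (0.170)^(1/4) = 0.642114.
T₂ = 1092 × 0.642114 = 701 K.

T₂ ≈ 701 K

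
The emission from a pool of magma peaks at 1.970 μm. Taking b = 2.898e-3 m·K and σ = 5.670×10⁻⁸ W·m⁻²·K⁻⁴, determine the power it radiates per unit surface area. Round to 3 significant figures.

I ≈ 2.66×10⁵ W/m²

Wien's law: T = b/λ_max = 2.898×10⁻³/1.970×10⁻⁶ = 1471.07 K.
Then I = σT⁴ = 5.670×10⁻⁸×(1471.07)⁴ = 2.66×10⁵ W/m².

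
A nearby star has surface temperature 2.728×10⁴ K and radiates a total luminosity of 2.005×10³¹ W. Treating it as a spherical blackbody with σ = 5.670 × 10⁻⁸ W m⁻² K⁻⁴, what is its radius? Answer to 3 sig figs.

R ≈ 7.13×10⁹ m

L = 4πR²σT⁴ ⇒ R = √(L/(4πσT⁴)).
σT⁴ = 3.14022×10¹⁰ W/m², so R = √(2.005×10³¹/(4π×3.14022×10¹⁰)) = 7.13×10⁹ m.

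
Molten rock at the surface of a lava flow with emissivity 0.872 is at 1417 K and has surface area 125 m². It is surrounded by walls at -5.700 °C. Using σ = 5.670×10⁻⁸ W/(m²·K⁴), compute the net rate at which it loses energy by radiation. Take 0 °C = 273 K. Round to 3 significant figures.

Surroundings: T = -5.700 °C + 273 = 267.300 K.
Area A = 125 m².
Net radiated power P_net = εσA(T⁴ − T₀⁴) = 0.872×5.670×10⁻⁸×125×(1417⁴ − 267.300⁴).
T⁴ − T₀⁴ = 4.03162×10¹² − 5.10500×10⁹ = 4.02652×10¹² K⁴, so P_net = 2.49×10⁷ W.

Net loss ≈ 2.49×10⁷ W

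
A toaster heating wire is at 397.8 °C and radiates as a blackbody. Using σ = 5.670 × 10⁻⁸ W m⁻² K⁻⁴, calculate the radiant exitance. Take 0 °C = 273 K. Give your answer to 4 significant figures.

I ≈ 1.148×10⁴ W/m²

T = 397.8 °C + 273 = 670.8 K.
Stefan–Boltzmann: I = σT⁴ = 5.670×10⁻⁸ × (670.8)⁴ = 1.148×10⁴ W/m².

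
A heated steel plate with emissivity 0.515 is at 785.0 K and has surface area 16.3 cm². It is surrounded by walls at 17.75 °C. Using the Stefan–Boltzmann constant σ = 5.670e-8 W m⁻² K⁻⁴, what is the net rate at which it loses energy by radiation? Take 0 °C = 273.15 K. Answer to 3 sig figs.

Net loss ≈ 17.7 W

Surroundings: T = 17.75 °C + 273.15 = 290.90 K.
Area A = 16.3 cm² = 1.63×10⁻³ m².
Net radiated power P_net = εσA(T⁴ − T₀⁴) = 0.515×5.670×10⁻⁸×1.63×10⁻³×(785.0⁴ − 290.90⁴).
T⁴ − T₀⁴ = 3.79733×10¹¹ − 7.16102×10⁹ = 3.72572×10¹¹ K⁴, so P_net = 17.7 W.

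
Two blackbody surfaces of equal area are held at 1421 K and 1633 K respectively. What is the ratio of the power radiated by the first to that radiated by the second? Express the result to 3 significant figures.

With equal areas, P₁/P₂ = (T₁/T₂)⁴ = (1421/1633)⁴ = 0.573.

P₁/P₂ ≈ 0.573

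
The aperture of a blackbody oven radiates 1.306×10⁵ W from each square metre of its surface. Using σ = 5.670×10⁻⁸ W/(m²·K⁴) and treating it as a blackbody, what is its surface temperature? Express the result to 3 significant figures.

T ≈ 1.23×10³ K

I = σT⁴, so T = (I/σ)^(1/4) = (1.306×10⁵/(5.670×10⁻⁸))^(1/4) = 1.23×10³ K.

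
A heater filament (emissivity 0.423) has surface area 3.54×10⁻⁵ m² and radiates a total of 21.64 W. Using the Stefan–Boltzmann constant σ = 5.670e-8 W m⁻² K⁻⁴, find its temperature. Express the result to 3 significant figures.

Area A = 3.54×10⁻⁵ m².
P = εσAT⁴ ⇒ T = (P/(εσA))^(1/4) = (21.64/(0.423×5.670×10⁻⁸×3.54×10⁻⁵))^(1/4) = 2.25×10³ K.

T ≈ 2.25×10³ K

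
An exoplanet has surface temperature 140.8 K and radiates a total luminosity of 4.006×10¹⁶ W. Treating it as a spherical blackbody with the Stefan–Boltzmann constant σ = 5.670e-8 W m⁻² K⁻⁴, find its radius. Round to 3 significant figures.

L = 4πR²σT⁴ ⇒ R = √(L/(4πσT⁴)).
σT⁴ = 22.2840 W/m², so R = √(4.006×10¹⁶/(4π×22.2840)) = 1.20×10⁷ m.

R ≈ 1.20×10⁷ m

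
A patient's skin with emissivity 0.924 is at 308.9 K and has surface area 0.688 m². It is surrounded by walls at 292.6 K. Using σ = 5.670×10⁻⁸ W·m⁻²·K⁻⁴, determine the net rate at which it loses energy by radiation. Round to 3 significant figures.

Net loss ≈ 64.0 W

Area A = 0.688 m².
Net radiated power P_net = εσA(T⁴ − T₀⁴) = 0.924×5.670×10⁻⁸×0.688×(308.9⁴ − 292.6⁴).
T⁴ − T₀⁴ = 9.10483×10⁹ − 7.32989×10⁹ = 1.77494×10⁹ K⁴, so P_net = 64.0 W.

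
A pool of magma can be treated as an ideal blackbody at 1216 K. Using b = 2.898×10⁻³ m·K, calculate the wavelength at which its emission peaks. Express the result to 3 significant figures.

λ_max ≈ 2.38 μm

Wien's displacement law: λ_max = b/T = (2.898×10⁻³ m·K)/(1216 K) = 2.383×10⁻⁶ m.
That is 2.38 μm, in the infrared range.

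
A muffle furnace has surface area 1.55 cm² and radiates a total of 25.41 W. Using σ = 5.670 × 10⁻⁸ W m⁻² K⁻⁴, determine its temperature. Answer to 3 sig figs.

T ≈ 1.30×10³ K

Area A = 1.55 cm² = 1.55×10⁻⁴ m².
P = σAT⁴ ⇒ T = (P/(σA))^(1/4) = (25.41/(5.670×10⁻⁸×1.55×10⁻⁴))^(1/4) = 1.30×10³ K.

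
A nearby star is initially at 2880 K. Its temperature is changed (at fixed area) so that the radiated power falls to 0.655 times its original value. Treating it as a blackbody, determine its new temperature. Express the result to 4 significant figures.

T₂ ≈ 2591 K

P ∝ T⁴, so T₂/T₁ = (P₂/P₁)^(1/4) = (0.655)^(1/4) = 0.899623.
T₂ = 2880 × 0.899623 = 2591 K.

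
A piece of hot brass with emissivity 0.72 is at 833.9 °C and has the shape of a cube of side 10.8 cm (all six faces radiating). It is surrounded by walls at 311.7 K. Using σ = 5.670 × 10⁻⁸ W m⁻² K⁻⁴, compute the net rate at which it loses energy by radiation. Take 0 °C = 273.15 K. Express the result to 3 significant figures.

Net loss ≈ 4.26×10³ W

T = 833.9 °C + 273.15 = 1107.05 K.
Area A = 6s² = 6×(0.108 m)² = 0.069984 m².
Net radiated power P_net = εσA(T⁴ − T₀⁴) = 0.72×5.670×10⁻⁸×0.069984×(1107.05⁴ − 311.7⁴).
T⁴ − T₀⁴ = 1.50200×10¹² − 9.43946×10⁹ = 1.49256×10¹² K⁴, so P_net = 4.26×10³ W.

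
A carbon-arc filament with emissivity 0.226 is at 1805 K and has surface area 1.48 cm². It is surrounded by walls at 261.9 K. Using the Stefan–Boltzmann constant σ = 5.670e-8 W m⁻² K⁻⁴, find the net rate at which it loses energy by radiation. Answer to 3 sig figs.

Net loss ≈ 20.1 W

Area A = 1.48 cm² = 1.48×10⁻⁴ m².
Net radiated power P_net = εσA(T⁴ − T₀⁴) = 0.226×5.670×10⁻⁸×1.48×10⁻⁴×(1805⁴ − 261.9⁴).
T⁴ − T₀⁴ = 1.06147×10¹³ − 4.70481×10⁹ = 1.06100×10¹³ K⁴, so P_net = 20.1 W.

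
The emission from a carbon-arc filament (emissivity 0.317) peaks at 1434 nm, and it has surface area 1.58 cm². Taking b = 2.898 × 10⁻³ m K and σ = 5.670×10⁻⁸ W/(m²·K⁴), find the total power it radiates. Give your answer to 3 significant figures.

Wien's law: T = b/λ_max = 2.898×10⁻³/1.434×10⁻⁶ = 2020.92 K.
Area A = 1.58 cm² = 1.58×10⁻⁴ m².
Then P = εσAT⁴ = 0.317×5.670×10⁻⁸×1.58×10⁻⁴×(2020.92)⁴ = 47.4 W.

P ≈ 47.4 W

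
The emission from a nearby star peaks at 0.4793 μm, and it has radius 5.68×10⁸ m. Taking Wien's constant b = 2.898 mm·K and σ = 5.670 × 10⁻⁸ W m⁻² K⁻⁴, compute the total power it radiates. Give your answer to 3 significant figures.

P ≈ 3.07×10²⁶ W

Wien's law: T = b/λ_max = 2.898×10⁻³/4.793×10⁻⁷ = 6046.32 K.
Surface area A = 4πR² = 4π(5.68×10⁸ m)² = 4.05421×10¹⁸ m².
Then P = σAT⁴ = 5.670×10⁻⁸×4.05421×10¹⁸×(6046.32)⁴ = 3.07×10²⁶ W.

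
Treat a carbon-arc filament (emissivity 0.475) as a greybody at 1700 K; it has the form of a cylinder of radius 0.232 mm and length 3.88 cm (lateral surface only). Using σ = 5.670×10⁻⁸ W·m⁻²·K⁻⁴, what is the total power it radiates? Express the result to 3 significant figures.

Lateral area A = 2πrL = 2π×2.32×10⁻⁴×0.0388 = 5.65587×10⁻⁵ m².
P = εσAT⁴ = 0.475 × 5.670×10⁻⁸ × 5.65587×10⁻⁵ × (1700)⁴ = 12.7 W.

P ≈ 12.7 W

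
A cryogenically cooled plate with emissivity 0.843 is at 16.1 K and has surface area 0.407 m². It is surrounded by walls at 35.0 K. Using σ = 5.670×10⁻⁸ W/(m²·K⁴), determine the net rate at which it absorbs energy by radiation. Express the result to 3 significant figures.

Net gain ≈ 0.0279 W

Area A = 0.407 m².
Net radiated power P_net = εσA(T⁴ − T₀⁴) = 0.843×5.670×10⁻⁸×0.407×(16.1⁴ − 35.0⁴).
T⁴ − T₀⁴ = 67189.8 − 1.50062×10⁶ = -1.43343×10⁶ K⁴, so P_net = -0.0279 W — negative, meaning a net gain of 0.0279 W.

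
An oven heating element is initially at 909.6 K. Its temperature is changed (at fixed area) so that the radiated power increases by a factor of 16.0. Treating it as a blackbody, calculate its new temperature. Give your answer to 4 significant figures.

P ∝ T⁴, so T₂/T₁ = (P₂/P₁)^(1/4) = (16.0)^(1/4) = 2.00000.
T₂ = 909.6 × 2.00000 = 1819 K.

T₂ ≈ 1819 K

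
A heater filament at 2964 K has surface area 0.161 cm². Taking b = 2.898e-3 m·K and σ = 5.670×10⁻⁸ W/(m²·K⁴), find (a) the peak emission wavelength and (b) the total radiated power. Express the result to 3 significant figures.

(a) λ_max = b/T = 2.898×10⁻³/2964 = 9.777×10⁻⁷ m = 978 nm.
Area A = 0.161 cm² = 1.61×10⁻⁵ m².
(b) P = σAT⁴ = 5.670×10⁻⁸×1.61×10⁻⁵×(2964)⁴ = 70.5 W.

λ_max ≈ 978 nm; P ≈ 70.5 W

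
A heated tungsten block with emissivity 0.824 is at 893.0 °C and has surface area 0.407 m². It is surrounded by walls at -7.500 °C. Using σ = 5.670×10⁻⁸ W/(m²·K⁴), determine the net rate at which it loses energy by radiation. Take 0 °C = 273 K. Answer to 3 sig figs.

Net loss ≈ 3.51×10⁴ W

T = 893.0 °C + 273 = 1166.0 K.
Surroundings: T = -7.500 °C + 273 = 265.500 K.
Area A = 0.407 m².
Net radiated power P_net = εσA(T⁴ − T₀⁴) = 0.824×5.670×10⁻⁸×0.407×(1166.0⁴ − 265.500⁴).
T⁴ − T₀⁴ = 1.84839×10¹² − 4.96888×10⁹ = 1.84342×10¹² K⁴, so P_net = 3.51×10⁴ W.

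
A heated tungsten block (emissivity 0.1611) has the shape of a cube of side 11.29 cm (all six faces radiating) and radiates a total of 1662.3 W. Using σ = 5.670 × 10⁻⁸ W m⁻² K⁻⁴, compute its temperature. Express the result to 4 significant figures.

T ≈ 1242 K

Area A = 6s² = 6×(0.1129 m)² = 0.0764785 m².
P = εσAT⁴ ⇒ T = (P/(εσA))^(1/4) = (1662.3/(0.1611×5.670×10⁻⁸×0.0764785))^(1/4) = 1242 K.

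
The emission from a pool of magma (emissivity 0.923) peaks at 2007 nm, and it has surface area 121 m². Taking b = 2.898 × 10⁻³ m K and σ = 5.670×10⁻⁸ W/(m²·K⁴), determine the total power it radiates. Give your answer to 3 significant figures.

P ≈ 2.75×10⁷ W

Wien's law: T = b/λ_max = 2.898×10⁻³/2.007×10⁻⁶ = 1443.95 K.
Area A = 121 m².
Then P = εσAT⁴ = 0.923×5.670×10⁻⁸×121×(1443.95)⁴ = 2.75×10⁷ W.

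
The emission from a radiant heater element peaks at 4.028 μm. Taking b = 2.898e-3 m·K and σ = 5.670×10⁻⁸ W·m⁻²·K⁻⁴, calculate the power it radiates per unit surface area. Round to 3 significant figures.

I ≈ 1.52×10⁴ W/m²

Wien's law: T = b/λ_max = 2.898×10⁻³/4.028×10⁻⁶ = 719.464 K.
Then I = σT⁴ = 5.670×10⁻⁸×(719.464)⁴ = 1.52×10⁴ W/m².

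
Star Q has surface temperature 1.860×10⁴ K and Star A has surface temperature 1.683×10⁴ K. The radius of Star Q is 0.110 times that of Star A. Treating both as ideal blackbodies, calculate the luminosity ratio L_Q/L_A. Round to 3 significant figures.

L_Q/L_A ≈ 0.0181

L ∝ R²T⁴, so L_Q/L_A = (R_Q/R_A)²(T_Q/T_A)⁴ = (0.110)² × (1.860×10⁴/1.683×10⁴)⁴ = 0.0121 × 1.49182 = 0.0181.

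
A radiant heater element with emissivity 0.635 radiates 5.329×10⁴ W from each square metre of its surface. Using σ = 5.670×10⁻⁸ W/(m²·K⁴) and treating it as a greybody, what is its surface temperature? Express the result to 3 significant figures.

I = εσT⁴, so T = (I/εσ)^(1/4) = (5.329×10⁴/(0.635×5.670×10⁻⁸))^(1/4) = 1.10×10³ K.

T ≈ 1.10×10³ K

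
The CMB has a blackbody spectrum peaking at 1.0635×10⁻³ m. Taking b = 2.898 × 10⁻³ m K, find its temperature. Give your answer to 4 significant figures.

Wien's law gives T = b/λ_max = (2.898×10⁻³ m·K)/(1.0635×10⁻³ m) = 2.725 K.

T ≈ 2.725 K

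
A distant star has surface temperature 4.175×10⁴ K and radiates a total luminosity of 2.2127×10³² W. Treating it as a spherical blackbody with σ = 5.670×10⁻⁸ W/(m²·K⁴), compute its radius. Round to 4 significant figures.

L = 4πR²σT⁴ ⇒ R = √(L/(4πσT⁴)).
σT⁴ = 1.72270×10¹¹ W/m², so R = √(2.2127×10³²/(4π×1.72270×10¹¹)) = 1.011×10¹⁰ m.

R ≈ 1.011×10¹⁰ m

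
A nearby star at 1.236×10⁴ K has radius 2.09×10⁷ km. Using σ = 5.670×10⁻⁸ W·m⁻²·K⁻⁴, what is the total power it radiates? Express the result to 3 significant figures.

P ≈ 7.26×10³⁰ W

Surface area A = 4πR² = 4π(2.09×10¹⁰ m)² = 5.48912×10²¹ m².
P = σAT⁴ = 5.670×10⁻⁸ × 5.48912×10²¹ × (1.236×10⁴)⁴ = 7.26×10³⁰ W.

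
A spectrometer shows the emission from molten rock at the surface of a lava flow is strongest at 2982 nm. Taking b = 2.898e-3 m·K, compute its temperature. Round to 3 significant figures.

Wien's law gives T = b/λ_max = (2.898×10⁻³ m·K)/(2.982×10⁻⁶ m) = 972 K.

T ≈ 972 K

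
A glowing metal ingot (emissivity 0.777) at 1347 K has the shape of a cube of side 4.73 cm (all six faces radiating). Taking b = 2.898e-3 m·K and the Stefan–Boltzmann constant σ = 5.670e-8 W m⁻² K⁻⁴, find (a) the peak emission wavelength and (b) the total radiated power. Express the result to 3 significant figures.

(a) λ_max = b/T = 2.898×10⁻³/1347 = 2.151×10⁻⁶ m = 2.15×10³ nm.
Area A = 6s² = 6×(0.0473 m)² = 0.0134237 m².
(b) P = εσAT⁴ = 0.777×5.670×10⁻⁸×0.0134237×(1347)⁴ = 1.95×10³ W.

λ_max ≈ 2.15×10³ nm; P ≈ 1.95×10³ W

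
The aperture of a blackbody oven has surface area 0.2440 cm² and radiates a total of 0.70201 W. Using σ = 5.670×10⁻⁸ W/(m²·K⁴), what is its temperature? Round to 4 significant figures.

T ≈ 844.0 K

Area A = 0.2440 cm² = 2.440×10⁻⁵ m².
P = σAT⁴ ⇒ T = (P/(σA))^(1/4) = (0.70201/(5.670×10⁻⁸×2.440×10⁻⁵))^(1/4) = 844.0 K.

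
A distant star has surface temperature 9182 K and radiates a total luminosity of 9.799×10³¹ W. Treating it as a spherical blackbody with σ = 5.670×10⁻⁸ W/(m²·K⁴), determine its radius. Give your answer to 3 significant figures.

R ≈ 1.39×10¹¹ m

L = 4πR²σT⁴ ⇒ R = √(L/(4πσT⁴)).
σT⁴ = 4.03025×10⁸ W/m², so R = √(9.799×10³¹/(4π×4.03025×10⁸)) = 1.39×10¹¹ m.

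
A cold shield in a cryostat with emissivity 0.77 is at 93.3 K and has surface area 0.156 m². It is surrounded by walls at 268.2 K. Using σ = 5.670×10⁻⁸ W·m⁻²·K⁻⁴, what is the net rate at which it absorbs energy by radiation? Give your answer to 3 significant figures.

Net gain ≈ 34.7 W

Area A = 0.156 m².
Net radiated power P_net = εσA(T⁴ − T₀⁴) = 0.77×5.670×10⁻⁸×0.156×(93.3⁴ − 268.2⁴).
T⁴ − T₀⁴ = 7.57751×10⁷ − 5.17410×10⁹ = -5.09832×10⁹ K⁴, so P_net = -34.7 W — negative, meaning a net gain of 34.7 W.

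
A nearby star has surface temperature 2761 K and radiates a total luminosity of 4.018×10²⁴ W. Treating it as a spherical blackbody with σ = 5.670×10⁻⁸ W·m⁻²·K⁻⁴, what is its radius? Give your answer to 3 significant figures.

L = 4πR²σT⁴ ⇒ R = √(L/(4πσT⁴)).
σT⁴ = 3.29495×10⁶ W/m², so R = √(4.018×10²⁴/(4π×3.29495×10⁶)) = 3.12×10⁸ m.

R ≈ 3.12×10⁸ m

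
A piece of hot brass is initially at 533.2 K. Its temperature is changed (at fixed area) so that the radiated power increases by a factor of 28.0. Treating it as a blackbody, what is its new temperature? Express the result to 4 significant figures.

P ∝ T⁴, so T₂/T₁ = (P₂/P₁)^(1/4) = (28.0)^(1/4) = 2.30033.
T₂ = 533.2 × 2.30033 = 1227 K.

T₂ ≈ 1227 K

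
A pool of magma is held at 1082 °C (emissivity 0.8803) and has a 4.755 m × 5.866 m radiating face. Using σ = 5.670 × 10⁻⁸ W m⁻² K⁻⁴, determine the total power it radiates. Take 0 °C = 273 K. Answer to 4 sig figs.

T = 1082 °C + 273 = 1355 K.
Area A = 4.755 × 5.866 = 27.8928 m².
P = εσAT⁴ = 0.8803 × 5.670×10⁻⁸ × 27.8928 × (1355)⁴ = 4.693×10⁶ W.

P ≈ 4.693×10⁶ W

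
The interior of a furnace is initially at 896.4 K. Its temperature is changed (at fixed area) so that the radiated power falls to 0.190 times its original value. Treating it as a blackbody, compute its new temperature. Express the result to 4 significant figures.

T₂ ≈ 591.8 K

P ∝ T⁴, so T₂/T₁ = (P₂/P₁)^(1/4) = (0.190)^(1/4) = 0.660220.
T₂ = 896.4 × 0.660220 = 591.8 K.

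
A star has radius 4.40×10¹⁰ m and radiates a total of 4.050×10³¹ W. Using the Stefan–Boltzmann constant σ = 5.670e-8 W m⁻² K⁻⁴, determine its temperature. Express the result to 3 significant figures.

Surface area A = 4πR² = 4π(4.40×10¹⁰ m)² = 2.43285×10²² m².
P = σAT⁴ ⇒ T = (P/(σA))^(1/4) = (4.050×10³¹/(5.670×10⁻⁸×2.43285×10²²))^(1/4) = 1.31×10⁴ K.

T ≈ 1.31×10⁴ K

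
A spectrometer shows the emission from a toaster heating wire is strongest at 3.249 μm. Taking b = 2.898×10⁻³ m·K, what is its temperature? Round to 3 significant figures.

Wien's law gives T = b/λ_max = (2.898×10⁻³ m·K)/(3.249×10⁻⁶ m) = 892 K.

T ≈ 892 K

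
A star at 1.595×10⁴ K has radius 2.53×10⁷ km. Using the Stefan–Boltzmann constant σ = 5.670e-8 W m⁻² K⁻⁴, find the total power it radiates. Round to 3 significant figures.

Surface area A = 4πR² = 4π(2.53×10¹⁰ m)² = 8.04361×10²¹ m².
P = σAT⁴ = 5.670×10⁻⁸ × 8.04361×10²¹ × (1.595×10⁴)⁴ = 2.95×10³¹ W.

P ≈ 2.95×10³¹ W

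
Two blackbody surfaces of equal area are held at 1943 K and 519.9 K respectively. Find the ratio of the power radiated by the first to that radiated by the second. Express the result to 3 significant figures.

P₁/P₂ ≈ 195

With equal areas, P₁/P₂ = (T₁/T₂)⁴ = (1943/519.9)⁴ = 195.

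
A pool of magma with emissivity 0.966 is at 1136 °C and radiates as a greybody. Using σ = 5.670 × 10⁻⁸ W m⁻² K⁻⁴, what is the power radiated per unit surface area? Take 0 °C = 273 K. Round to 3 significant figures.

I ≈ 2.16×10⁵ W/m²

T = 1136 °C + 273 = 1409 K.
Stefan–Boltzmann: I = εσT⁴ = 0.966 × 5.670×10⁻⁸ × (1409)⁴ = 2.16×10⁵ W/m².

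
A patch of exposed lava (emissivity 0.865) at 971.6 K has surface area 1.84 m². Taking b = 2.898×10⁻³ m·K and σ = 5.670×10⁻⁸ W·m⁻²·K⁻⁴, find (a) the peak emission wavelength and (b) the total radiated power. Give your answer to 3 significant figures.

(a) λ_max = b/T = 2.898×10⁻³/971.6 = 2.983×10⁻⁶ m = 2.98×10³ nm.
Area A = 1.84 m².
(b) P = εσAT⁴ = 0.865×5.670×10⁻⁸×1.84×(971.6)⁴ = 8.04×10⁴ W.

λ_max ≈ 2.98×10³ nm; P ≈ 8.04×10⁴ W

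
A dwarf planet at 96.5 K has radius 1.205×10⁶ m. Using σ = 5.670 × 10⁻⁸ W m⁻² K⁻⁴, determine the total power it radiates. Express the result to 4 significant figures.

Surface area A = 4πR² = 4π(1.205×10⁶ m)² = 1.82467×10¹³ m².
P = σAT⁴ = 5.670×10⁻⁸ × 1.82467×10¹³ × (96.5)⁴ = 8.972×10¹³ W.

P ≈ 8.972×10¹³ W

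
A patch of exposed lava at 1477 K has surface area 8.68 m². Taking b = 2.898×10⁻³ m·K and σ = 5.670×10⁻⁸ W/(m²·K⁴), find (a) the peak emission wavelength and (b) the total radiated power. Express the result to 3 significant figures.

(a) λ_max = b/T = 2.898×10⁻³/1477 = 1.962×10⁻⁶ m = 1.96 μm.
Area A = 8.68 m².
(b) P = σAT⁴ = 5.670×10⁻⁸×8.68×(1477)⁴ = 2.34×10⁶ W.

λ_max ≈ 1.96 μm; P ≈ 2.34×10⁶ W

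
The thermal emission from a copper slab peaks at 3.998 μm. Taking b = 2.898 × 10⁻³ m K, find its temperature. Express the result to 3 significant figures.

T ≈ 725 K

Wien's law gives T = b/λ_max = (2.898×10⁻³ m·K)/(3.998×10⁻⁶ m) = 725 K.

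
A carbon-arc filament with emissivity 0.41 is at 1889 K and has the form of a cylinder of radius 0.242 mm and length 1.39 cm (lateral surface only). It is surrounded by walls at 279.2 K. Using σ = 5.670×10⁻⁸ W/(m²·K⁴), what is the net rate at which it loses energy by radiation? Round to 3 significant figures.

Net loss ≈ 6.25 W

Lateral area A = 2πrL = 2π×2.42×10⁻⁴×0.0139 = 2.11354×10⁻⁵ m².
Net radiated power P_net = εσA(T⁴ − T₀⁴) = 0.41×5.670×10⁻⁸×2.11354×10⁻⁵×(1889⁴ − 279.2⁴).
T⁴ − T₀⁴ = 1.27329×10¹³ − 6.07661×10⁹ = 1.27268×10¹³ K⁴, so P_net = 6.25 W.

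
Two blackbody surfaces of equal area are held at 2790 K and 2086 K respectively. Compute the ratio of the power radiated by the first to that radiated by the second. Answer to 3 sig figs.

With equal areas, P₁/P₂ = (T₁/T₂)⁴ = (2790/2086)⁴ = 3.20.

P₁/P₂ ≈ 3.20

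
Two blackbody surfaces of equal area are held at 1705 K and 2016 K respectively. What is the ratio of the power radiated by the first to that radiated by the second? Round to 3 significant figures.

P₁/P₂ ≈ 0.512

With equal areas, P₁/P₂ = (T₁/T₂)⁴ = (1705/2016)⁴ = 0.512.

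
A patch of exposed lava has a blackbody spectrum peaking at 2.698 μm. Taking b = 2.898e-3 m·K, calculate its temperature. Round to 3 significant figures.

Wien's law gives T = b/λ_max = (2.898×10⁻³ m·K)/(2.698×10⁻⁶ m) = 1.07×10³ K.

T ≈ 1.07×10³ K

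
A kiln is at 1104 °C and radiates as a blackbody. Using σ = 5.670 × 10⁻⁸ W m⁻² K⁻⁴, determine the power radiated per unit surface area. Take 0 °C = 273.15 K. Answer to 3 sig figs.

T = 1104 °C + 273.15 = 1377.15 K.
Stefan–Boltzmann: I = σT⁴ = 5.670×10⁻⁸ × (1377.15)⁴ = 2.04×10⁵ W/m².

I ≈ 2.04×10⁵ W/m²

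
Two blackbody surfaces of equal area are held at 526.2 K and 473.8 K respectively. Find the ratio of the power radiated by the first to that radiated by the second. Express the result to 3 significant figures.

P₁/P₂ ≈ 1.52

With equal areas, P₁/P₂ = (T₁/T₂)⁴ = (526.2/473.8)⁴ = 1.52.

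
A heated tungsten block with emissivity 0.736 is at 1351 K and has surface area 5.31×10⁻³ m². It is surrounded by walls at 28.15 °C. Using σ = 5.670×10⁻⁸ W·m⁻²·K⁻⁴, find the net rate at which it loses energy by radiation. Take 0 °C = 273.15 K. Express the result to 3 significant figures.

Net loss ≈ 736 W

Surroundings: T = 28.15 °C + 273.15 = 301.30 K.
Area A = 5.31×10⁻³ m².
Net radiated power P_net = εσA(T⁴ − T₀⁴) = 0.736×5.670×10⁻⁸×5.31×10⁻³×(1351⁴ − 301.30⁴).
T⁴ − T₀⁴ = 3.33136×10¹² − 8.24132×10⁹ = 3.32312×10¹² K⁴, so P_net = 736 W.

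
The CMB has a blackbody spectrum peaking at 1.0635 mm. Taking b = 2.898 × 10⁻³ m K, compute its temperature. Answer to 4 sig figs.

T ≈ 2.725 K

Wien's law gives T = b/λ_max = (2.898×10⁻³ m·K)/(1.0635×10⁻³ m) = 2.725 K.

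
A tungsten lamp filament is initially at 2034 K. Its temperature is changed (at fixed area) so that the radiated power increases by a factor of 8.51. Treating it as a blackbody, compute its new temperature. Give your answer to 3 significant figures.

T₂ ≈ 3.47×10³ K

P ∝ T⁴, so T₂/T₁ = (P₂/P₁)^(1/4) = (8.51)^(1/4) = 1.70798.
T₂ = 2034 × 1.70798 = 3.47×10³ K.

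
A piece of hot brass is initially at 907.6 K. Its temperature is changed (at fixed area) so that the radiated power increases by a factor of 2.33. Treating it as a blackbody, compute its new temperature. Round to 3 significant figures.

P ∝ T⁴, so T₂/T₁ = (P₂/P₁)^(1/4) = (2.33)^(1/4) = 1.23549.
T₂ = 907.6 × 1.23549 = 1.12×10³ K.

T₂ ≈ 1.12×10³ K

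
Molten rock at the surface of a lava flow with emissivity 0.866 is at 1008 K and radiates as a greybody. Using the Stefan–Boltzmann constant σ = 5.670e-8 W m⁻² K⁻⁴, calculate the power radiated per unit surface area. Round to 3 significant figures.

I ≈ 5.07×10⁴ W/m²

Stefan–Boltzmann: I = εσT⁴ = 0.866 × 5.670×10⁻⁸ × (1008)⁴ = 5.07×10⁴ W/m².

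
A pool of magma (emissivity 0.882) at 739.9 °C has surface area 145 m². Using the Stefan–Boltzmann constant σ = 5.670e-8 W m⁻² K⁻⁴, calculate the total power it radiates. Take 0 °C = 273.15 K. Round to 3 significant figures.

T = 739.9 °C + 273.15 = 1013.05 K.
Area A = 145 m².
P = εσAT⁴ = 0.882 × 5.670×10⁻⁸ × 145 × (1013.05)⁴ = 7.64×10⁶ W.

P ≈ 7.64×10⁶ W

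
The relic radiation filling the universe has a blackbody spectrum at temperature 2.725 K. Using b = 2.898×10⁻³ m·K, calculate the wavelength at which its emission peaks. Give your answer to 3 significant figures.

λ_max ≈ 1.06×10⁻³ m

Wien's displacement law: λ_max = b/T = (2.898×10⁻³ m·K)/(2.725 K) = 1.063×10⁻³ m.
That is 1.06×10⁻³ m, in the microwave range.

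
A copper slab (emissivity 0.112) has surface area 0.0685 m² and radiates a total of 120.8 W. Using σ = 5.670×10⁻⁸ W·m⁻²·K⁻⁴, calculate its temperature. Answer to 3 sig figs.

T ≈ 726 K

Area A = 0.0685 m².
P = εσAT⁴ ⇒ T = (P/(εσA))^(1/4) = (120.8/(0.112×5.670×10⁻⁸×0.0685))^(1/4) = 726 K.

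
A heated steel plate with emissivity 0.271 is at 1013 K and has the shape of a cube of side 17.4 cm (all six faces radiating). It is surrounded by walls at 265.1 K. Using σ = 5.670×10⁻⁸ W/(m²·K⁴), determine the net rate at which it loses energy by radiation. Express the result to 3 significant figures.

Area A = 6s² = 6×(0.174 m)² = 0.181656 m².
Net radiated power P_net = εσA(T⁴ − T₀⁴) = 0.271×5.670×10⁻⁸×0.181656×(1013⁴ − 265.1⁴).
T⁴ − T₀⁴ = 1.05302×10¹² − 4.93900×10⁹ = 1.04808×10¹² K⁴, so P_net = 2.93×10³ W.

Net loss ≈ 2.93×10³ W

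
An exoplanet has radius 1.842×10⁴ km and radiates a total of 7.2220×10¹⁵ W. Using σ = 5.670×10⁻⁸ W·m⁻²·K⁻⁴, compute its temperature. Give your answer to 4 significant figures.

T ≈ 73.93 K

Surface area A = 4πR² = 4π(1.842×10⁷ m)² = 4.26372×10¹⁵ m².
P = σAT⁴ ⇒ T = (P/(σA))^(1/4) = (7.2220×10¹⁵/(5.670×10⁻⁸×4.26372×10¹⁵))^(1/4) = 73.93 K.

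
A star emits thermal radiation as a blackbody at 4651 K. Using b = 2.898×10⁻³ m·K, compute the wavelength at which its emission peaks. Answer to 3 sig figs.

λ_max ≈ 623 nm

Wien's displacement law: λ_max = b/T = (2.898×10⁻³ m·K)/(4651 K) = 6.231×10⁻⁷ m.
That is 623 nm, in the visible range.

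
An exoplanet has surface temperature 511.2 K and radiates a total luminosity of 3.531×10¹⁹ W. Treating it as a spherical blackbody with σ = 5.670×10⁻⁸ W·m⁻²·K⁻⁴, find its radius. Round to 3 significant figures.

L = 4πR²σT⁴ ⇒ R = √(L/(4πσT⁴)).
σT⁴ = 3872.10 W/m², so R = √(3.531×10¹⁹/(4π×3872.10)) = 2.69×10⁷ m.

R ≈ 2.69×10⁷ m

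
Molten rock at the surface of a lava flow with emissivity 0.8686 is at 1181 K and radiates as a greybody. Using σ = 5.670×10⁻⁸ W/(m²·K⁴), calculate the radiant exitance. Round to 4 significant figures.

Stefan–Boltzmann: I = εσT⁴ = 0.8686 × 5.670×10⁻⁸ × (1181)⁴ = 9.581×10⁴ W/m².

I ≈ 9.581×10⁴ W/m²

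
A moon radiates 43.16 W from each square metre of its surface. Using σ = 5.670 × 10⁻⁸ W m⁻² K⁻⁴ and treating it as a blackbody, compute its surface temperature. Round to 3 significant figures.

T ≈ 166 K

I = σT⁴, so T = (I/σ)^(1/4) = (43.16/(5.670×10⁻⁸))^(1/4) = 166 K.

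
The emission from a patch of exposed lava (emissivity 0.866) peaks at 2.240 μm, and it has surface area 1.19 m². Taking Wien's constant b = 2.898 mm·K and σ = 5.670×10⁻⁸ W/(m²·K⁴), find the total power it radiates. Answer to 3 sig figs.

Wien's law: T = b/λ_max = 2.898×10⁻³/2.240×10⁻⁶ = 1293.75 K.
Area A = 1.19 m².
Then P = εσAT⁴ = 0.866×5.670×10⁻⁸×1.19×(1293.75)⁴ = 1.64×10⁵ W.

P ≈ 1.64×10⁵ W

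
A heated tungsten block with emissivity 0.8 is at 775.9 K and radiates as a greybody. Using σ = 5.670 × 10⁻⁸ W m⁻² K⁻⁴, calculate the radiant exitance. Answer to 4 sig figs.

I ≈ 1.644×10⁴ W/m²

Stefan–Boltzmann: I = εσT⁴ = 0.8 × 5.670×10⁻⁸ × (775.9)⁴ = 1.644×10⁴ W/m².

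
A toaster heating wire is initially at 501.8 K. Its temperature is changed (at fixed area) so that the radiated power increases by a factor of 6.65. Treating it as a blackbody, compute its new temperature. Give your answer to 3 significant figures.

T₂ ≈ 806 K

P ∝ T⁴, so T₂/T₁ = (P₂/P₁)^(1/4) = (6.65)^(1/4) = 1.60585.
T₂ = 501.8 × 1.60585 = 806 K.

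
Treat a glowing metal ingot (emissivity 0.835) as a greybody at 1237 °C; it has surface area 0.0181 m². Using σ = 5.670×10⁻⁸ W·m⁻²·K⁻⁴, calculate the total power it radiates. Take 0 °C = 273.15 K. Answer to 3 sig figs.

T = 1237 °C + 273.15 = 1510.15 K.
Area A = 0.0181 m².
P = εσAT⁴ = 0.835 × 5.670×10⁻⁸ × 0.0181 × (1510.15)⁴ = 4.46×10³ W.

P ≈ 4.46×10³ W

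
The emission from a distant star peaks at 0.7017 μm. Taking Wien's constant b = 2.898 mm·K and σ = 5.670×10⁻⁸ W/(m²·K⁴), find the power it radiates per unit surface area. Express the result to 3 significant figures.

I ≈ 1.65×10⁷ W/m²

Wien's law: T = b/λ_max = 2.898×10⁻³/7.017×10⁻⁷ = 4129.97 K.
Then I = σT⁴ = 5.670×10⁻⁸×(4129.97)⁴ = 1.65×10⁷ W/m².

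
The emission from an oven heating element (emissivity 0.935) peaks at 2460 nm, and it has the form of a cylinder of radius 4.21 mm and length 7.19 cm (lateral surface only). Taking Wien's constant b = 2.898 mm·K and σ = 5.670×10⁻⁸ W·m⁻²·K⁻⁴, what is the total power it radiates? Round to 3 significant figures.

P ≈ 194 W

Wien's law: T = b/λ_max = 2.898×10⁻³/2.460×10⁻⁶ = 1178.05 K.
Lateral area A = 2πrL = 2π×4.21×10⁻³×0.0719 = 1.90191×10⁻³ m².
Then P = εσAT⁴ = 0.935×5.670×10⁻⁸×1.90191×10⁻³×(1178.05)⁴ = 194 W.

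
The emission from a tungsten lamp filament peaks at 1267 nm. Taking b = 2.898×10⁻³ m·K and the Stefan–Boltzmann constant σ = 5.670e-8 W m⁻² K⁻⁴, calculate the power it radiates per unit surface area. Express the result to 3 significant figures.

I ≈ 1.55×10⁶ W/m²

Wien's law: T = b/λ_max = 2.898×10⁻³/1.267×10⁻⁶ = 2287.29 K.
Then I = σT⁴ = 5.670×10⁻⁸×(2287.29)⁴ = 1.55×10⁶ W/m².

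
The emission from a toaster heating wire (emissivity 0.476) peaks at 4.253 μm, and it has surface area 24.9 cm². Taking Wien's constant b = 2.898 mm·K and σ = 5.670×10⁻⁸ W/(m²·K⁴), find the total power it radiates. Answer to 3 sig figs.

P ≈ 14.5 W

Wien's law: T = b/λ_max = 2.898×10⁻³/4.253×10⁻⁶ = 681.401 K.
Area A = 24.9 cm² = 2.49×10⁻³ m².
Then P = εσAT⁴ = 0.476×5.670×10⁻⁸×2.49×10⁻³×(681.401)⁴ = 14.5 W.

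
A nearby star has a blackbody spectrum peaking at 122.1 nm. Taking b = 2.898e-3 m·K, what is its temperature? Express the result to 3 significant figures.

Wien's law gives T = b/λ_max = (2.898×10⁻³ m·K)/(1.221×10⁻⁷ m) = 2.37×10⁴ K.

T ≈ 2.37×10⁴ K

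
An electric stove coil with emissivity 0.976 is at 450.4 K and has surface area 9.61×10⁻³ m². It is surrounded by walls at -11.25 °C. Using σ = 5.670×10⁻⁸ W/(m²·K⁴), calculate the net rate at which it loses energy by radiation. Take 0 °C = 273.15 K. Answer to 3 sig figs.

Surroundings: T = -11.25 °C + 273.15 = 261.90 K.
Area A = 9.61×10⁻³ m².
Net radiated power P_net = εσA(T⁴ − T₀⁴) = 0.976×5.670×10⁻⁸×9.61×10⁻³×(450.4⁴ − 261.90⁴).
T⁴ − T₀⁴ = 4.11522×10¹⁰ − 4.70481×10⁹ = 3.64474×10¹⁰ K⁴, so P_net = 19.4 W.

Net loss ≈ 19.4 W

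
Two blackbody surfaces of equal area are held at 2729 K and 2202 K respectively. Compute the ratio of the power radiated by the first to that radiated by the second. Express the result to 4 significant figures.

With equal areas, P₁/P₂ = (T₁/T₂)⁴ = (2729/2202)⁴ = 2.359.

P₁/P₂ ≈ 2.359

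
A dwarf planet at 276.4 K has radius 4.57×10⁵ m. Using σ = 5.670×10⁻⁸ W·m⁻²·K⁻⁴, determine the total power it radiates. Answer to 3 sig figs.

Surface area A = 4πR² = 4π(4.57×10⁵ m)² = 2.62447×10¹² m².
P = σAT⁴ = 5.670×10⁻⁸ × 2.62447×10¹² × (276.4)⁴ = 8.69×10¹⁴ W.

P ≈ 8.69×10¹⁴ W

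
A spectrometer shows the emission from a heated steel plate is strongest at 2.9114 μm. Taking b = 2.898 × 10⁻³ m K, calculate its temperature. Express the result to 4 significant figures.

T ≈ 995.4 K

Wien's law gives T = b/λ_max = (2.898×10⁻³ m·K)/(2.9114×10⁻⁶ m) = 995.4 K.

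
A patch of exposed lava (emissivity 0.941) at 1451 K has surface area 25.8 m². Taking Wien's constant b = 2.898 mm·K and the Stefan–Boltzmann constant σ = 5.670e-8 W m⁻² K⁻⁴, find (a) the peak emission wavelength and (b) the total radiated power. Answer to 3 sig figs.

λ_max ≈ 2.00 μm; P ≈ 6.10×10⁶ W

(a) λ_max = b/T = 2.898×10⁻³/1451 = 1.997×10⁻⁶ m = 2.00 μm.
Area A = 25.8 m².
(b) P = εσAT⁴ = 0.941×5.670×10⁻⁸×25.8×(1451)⁴ = 6.10×10⁶ W.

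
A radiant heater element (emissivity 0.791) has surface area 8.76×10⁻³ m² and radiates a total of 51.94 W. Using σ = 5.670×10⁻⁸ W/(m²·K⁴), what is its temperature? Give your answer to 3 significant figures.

Area A = 8.76×10⁻³ m².
P = εσAT⁴ ⇒ T = (P/(εσA))^(1/4) = (51.94/(0.791×5.670×10⁻⁸×8.76×10⁻³))^(1/4) = 603 K.

T ≈ 603 K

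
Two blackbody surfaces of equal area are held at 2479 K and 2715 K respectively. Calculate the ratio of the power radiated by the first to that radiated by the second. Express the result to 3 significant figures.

P₁/P₂ ≈ 0.695

With equal areas, P₁/P₂ = (T₁/T₂)⁴ = (2479/2715)⁴ = 0.695.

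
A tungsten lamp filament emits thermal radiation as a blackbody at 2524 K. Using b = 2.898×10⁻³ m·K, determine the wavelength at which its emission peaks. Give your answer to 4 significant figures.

λ_max ≈ 1148 nm

Wien's displacement law: λ_max = b/T = (2.898×10⁻³ m·K)/(2524 K) = 1.1482×10⁻⁶ m.
That is 1148 nm, in the infrared range.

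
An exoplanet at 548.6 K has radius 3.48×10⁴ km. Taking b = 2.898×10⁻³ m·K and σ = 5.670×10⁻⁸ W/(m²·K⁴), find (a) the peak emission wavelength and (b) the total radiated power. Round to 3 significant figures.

λ_max ≈ 5.28 μm; P ≈ 7.82×10¹⁹ W

(a) λ_max = b/T = 2.898×10⁻³/548.6 = 5.283×10⁻⁶ m = 5.28 μm.
Surface area A = 4πR² = 4π(3.48×10⁷ m)² = 1.52184×10¹⁶ m².
(b) P = σAT⁴ = 5.670×10⁻⁸×1.52184×10¹⁶×(548.6)⁴ = 7.82×10¹⁹ W.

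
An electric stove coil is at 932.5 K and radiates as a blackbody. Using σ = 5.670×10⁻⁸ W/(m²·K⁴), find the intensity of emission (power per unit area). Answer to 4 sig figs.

Stefan–Boltzmann: I = σT⁴ = 5.670×10⁻⁸ × (932.5)⁴ = 4.287×10⁴ W/m².

I ≈ 4.287×10⁴ W/m²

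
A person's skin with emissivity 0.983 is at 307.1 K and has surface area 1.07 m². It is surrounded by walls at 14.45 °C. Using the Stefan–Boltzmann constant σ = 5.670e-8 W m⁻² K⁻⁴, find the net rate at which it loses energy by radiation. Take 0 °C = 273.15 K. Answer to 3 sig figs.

Net loss ≈ 122 W

Surroundings: T = 14.45 °C + 273.15 = 287.60 K.
Area A = 1.07 m².
Net radiated power P_net = εσA(T⁴ − T₀⁴) = 0.983×5.670×10⁻⁸×1.07×(307.1⁴ − 287.60⁴).
T⁴ − T₀⁴ = 8.89445×10⁹ − 6.84157×10⁹ = 2.05288×10⁹ K⁴, so P_net = 122 W.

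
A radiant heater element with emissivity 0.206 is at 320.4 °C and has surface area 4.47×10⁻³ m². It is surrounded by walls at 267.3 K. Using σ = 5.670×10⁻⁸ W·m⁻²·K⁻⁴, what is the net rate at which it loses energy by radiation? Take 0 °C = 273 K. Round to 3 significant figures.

Net loss ≈ 6.21 W

T = 320.4 °C + 273 = 593.4 K.
Area A = 4.47×10⁻³ m².
Net radiated power P_net = εσA(T⁴ − T₀⁴) = 0.206×5.670×10⁻⁸×4.47×10⁻³×(593.4⁴ − 267.3⁴).
T⁴ − T₀⁴ = 1.23991×10¹¹ − 5.10500×10⁹ = 1.18886×10¹¹ K⁴, so P_net = 6.21 W.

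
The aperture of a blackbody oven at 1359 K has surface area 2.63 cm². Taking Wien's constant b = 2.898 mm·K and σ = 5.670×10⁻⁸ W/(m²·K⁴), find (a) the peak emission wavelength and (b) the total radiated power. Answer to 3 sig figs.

(a) λ_max = b/T = 2.898×10⁻³/1359 = 2.132×10⁻⁶ m = 2.13 μm.
Area A = 2.63 cm² = 2.63×10⁻⁴ m².
(b) P = σAT⁴ = 5.670×10⁻⁸×2.63×10⁻⁴×(1359)⁴ = 50.9 W.

λ_max ≈ 2.13 μm; P ≈ 50.9 W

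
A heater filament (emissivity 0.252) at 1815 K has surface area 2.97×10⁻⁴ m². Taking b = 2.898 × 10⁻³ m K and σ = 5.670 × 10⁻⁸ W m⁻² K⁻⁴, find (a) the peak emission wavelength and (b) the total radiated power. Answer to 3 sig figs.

λ_max ≈ 1.60 μm; P ≈ 46.1 W

(a) λ_max = b/T = 2.898×10⁻³/1815 = 1.597×10⁻⁶ m = 1.60 μm.
Area A = 2.97×10⁻⁴ m².
(b) P = εσAT⁴ = 0.252×5.670×10⁻⁸×2.97×10⁻⁴×(1815)⁴ = 46.1 W.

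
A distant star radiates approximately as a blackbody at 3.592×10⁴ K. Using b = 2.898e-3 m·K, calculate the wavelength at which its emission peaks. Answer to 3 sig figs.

Wien's displacement law: λ_max = b/T = (2.898×10⁻³ m·K)/(3.592×10⁴ K) = 8.068×10⁻⁸ m.
That is 80.7 nm, in the ultraviolet range.

λ_max ≈ 80.7 nm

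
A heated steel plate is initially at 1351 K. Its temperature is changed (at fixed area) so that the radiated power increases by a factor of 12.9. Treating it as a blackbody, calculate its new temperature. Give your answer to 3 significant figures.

T₂ ≈ 2.56×10³ K

P ∝ T⁴, so T₂/T₁ = (P₂/P₁)^(1/4) = (12.9)^(1/4) = 1.89517.
T₂ = 1351 × 1.89517 = 2.56×10³ K.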